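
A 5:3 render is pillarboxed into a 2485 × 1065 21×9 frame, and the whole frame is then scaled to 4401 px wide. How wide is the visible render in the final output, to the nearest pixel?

3144 px

In the 2485×1065 frame the render fills the height: width = 1065 × 5/3 ≈ 1775.00 px.
Resizing to 4401 px wide multiplies everything by 1.7710: 1775.00 → 3143.57 px.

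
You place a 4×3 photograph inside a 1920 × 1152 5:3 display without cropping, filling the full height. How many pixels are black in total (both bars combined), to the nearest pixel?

442368 pixels

That makes the image 1536.0000 px wide (1152 × 4/3).
Leftover width: 1920 − 1536.0000 = 384.0000 px.
Across the 1152-px span: 384.0000 × 1152 ≈ 442368 px.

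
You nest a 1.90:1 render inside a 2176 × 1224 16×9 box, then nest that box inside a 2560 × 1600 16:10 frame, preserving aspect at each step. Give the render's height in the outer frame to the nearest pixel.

1347 px

First fit — 1.90:1 into 2176×1224 spans the width: 2176.00 × 1145.26.
The 16×9 canvas is width-limited in 2560×1600, giving 2560.00 × 1440.00; scale factor 1.1765.
The render scales with it: height 1145.26 × 1.1765 ≈ 1347.37.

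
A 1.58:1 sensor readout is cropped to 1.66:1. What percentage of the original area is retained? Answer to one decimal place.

95.2%

Going from 1.58:1 to 1.66:1 means cutting height while keeping width.
Area ratio = (1.580)/(1.660) = 95.18% retained.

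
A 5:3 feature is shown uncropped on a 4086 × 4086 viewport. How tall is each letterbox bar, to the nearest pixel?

817 px

5:3 is wider than 1:1, so it spans the full width.
That makes the image 2451.60 px tall (4086 × 3/5).
Leftover height: 4086 − 2451.60 = 1634.40 px → 817.20 each side.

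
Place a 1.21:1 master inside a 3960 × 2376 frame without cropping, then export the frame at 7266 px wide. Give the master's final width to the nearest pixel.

In the 3960×2376 frame the master fills the height: width = 2376 × 1.210 ≈ 2874.96 px.
The frame scales by 7266/3960 = 1.8348; 2874.96 × 1.8348 ≈ 5275.12 px.

5275 px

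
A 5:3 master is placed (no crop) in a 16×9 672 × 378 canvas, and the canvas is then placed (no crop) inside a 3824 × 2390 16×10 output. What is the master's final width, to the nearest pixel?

3585 px

5:3 in 672×378: fills the height, so the master is 630.00 × 378.00.
The 16×9 canvas is width-limited in 3824×2390, giving 3824.00 × 2151.00; scale factor 5.6905.
The master scales with it: width 630.00 × 5.6905 ≈ 3585.00.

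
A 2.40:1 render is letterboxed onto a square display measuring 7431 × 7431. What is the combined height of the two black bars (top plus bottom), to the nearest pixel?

4335 px

2.40:1 is wider than square, so it spans the full width.
Content height = 7431 / 2.400 ≈ 3096.25 px.
Black = 7431 − 3096.25 = 4334.75 px.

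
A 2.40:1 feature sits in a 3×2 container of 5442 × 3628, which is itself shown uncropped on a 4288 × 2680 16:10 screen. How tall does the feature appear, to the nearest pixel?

1675 px

First fit — 2.40:1 into 5442×3628 spans the width: 5442.00 × 2267.50.
The 3×2 canvas is height-limited in 4288×2680, giving 4020.00 × 2680.00; scale factor 0.7387.
The feature scales with it: height 2267.50 × 0.7387 ≈ 1675.00.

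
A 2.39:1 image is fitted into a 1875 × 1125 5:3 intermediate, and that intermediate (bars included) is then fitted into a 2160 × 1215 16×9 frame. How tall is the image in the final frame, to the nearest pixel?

847 px

First fit — 2.39:1 into 1875×1125 spans the width: 1875.00 × 784.52.
Second fit — the 5:3 canvas into 2160×1215 spans the height: 2025.00 × 1215.00 (×1.0800 from 1875×1125).
So the image's height is 784.52 × 1.0800 ≈ 847.28.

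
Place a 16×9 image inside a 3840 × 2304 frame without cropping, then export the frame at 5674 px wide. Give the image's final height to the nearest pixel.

At 3840×2304 the image is width-limited, so height = 3840 × 9/16 ≈ 2160.00 px.
The frame scales by 5674/3840 = 1.4776; 2160.00 × 1.4776 ≈ 3191.62 px.

3192 px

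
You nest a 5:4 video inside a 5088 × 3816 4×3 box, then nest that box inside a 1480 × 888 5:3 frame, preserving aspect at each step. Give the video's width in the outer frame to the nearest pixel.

1110 px

5:4 in 5088×3816: fills the height, so the video is 4770.00 × 3816.00.
Second fit — the 4×3 canvas into 1480×888 spans the height: 1184.00 × 888.00 (×0.2327 from 5088×3816).
Applying the same ×0.2327: 4770.00 → 1110.00.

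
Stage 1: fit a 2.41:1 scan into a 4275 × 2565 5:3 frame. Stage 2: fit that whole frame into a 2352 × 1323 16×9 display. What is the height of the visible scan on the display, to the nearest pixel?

915 px

Inside the 4275×2565 canvas the scan is width-limited at 4275.00 × 1773.86.
Second fit — the 5:3 canvas into 2352×1323 spans the height: 2205.00 × 1323.00 (×0.5158 from 4275×2565).
So the scan's height is 1773.86 × 0.5158 ≈ 914.94.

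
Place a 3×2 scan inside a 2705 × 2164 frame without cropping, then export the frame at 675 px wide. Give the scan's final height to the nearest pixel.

450 px

Fitted into 2705×2164, the scan spans the width; its height is 2705 × 2/3 ≈ 1803.33 px.
The frame scales by 675/2705 = 0.2495; 1803.33 × 0.2495 ≈ 450.00 px.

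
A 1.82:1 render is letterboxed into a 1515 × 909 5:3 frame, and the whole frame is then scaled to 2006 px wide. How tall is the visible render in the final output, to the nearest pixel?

1102 px

Fitted into 1515×909, the render spans the width; its height is 1515 / 1.820 ≈ 832.42 px.
Scaling 1515 → 2006 is ×1.3241, so the height becomes 832.42 × 1.3241 ≈ 1102.20 px.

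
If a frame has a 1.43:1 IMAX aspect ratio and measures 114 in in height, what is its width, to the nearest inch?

163 in

At 1.43:1 IMAX, 114 × 1.430 ≈ 163.02.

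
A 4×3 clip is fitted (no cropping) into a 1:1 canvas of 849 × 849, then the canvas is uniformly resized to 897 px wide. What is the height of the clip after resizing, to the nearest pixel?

In the 849×849 frame the clip fills the width: height = 849 × 3/4 ≈ 636.75 px.
Resizing to 897 px wide multiplies everything by 1.0565: 636.75 → 672.75 px.

673 px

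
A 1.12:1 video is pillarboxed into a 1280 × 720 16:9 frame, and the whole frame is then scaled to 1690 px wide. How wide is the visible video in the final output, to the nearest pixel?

1065 px

Fitted into 1280×720, the video spans the height; its width is 720 × 1.120 ≈ 806.40 px.
Scaling 1280 → 1690 is ×1.3203, so the width becomes 806.40 × 1.3203 ≈ 1064.70 px.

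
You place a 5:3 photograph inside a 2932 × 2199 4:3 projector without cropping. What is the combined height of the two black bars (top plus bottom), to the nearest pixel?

5:3 is wider than 4:3, so it spans the full width.
The photograph is 2932 × 3/5 ≈ 1759.20 px tall.
2199 − 1759.20 = 439.80 px of bars.

440 px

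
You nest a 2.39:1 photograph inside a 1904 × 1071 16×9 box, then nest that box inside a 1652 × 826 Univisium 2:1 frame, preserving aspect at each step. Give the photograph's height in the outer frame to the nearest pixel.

2.39:1 in 1904×1071: fills the width, so the photograph is 1904.00 × 796.65.
Second fit — the 16×9 canvas into 1652×826 spans the height: 1468.44 × 826.00 (×0.7712 from 1904×1071).
The photograph scales with it: height 796.65 × 0.7712 ≈ 614.41.

614 px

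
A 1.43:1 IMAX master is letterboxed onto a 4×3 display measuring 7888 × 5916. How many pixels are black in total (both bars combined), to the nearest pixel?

Since 1.430 > 1.333, the master is width-limited.
The master is 7888 / 1.430 ≈ 5516.0839 px tall.
Leftover height: 5916 − 5516.0839 = 399.9161 px.
Bar area = 399.9161 × 7888 ≈ 3154538 px.

3154538 pixels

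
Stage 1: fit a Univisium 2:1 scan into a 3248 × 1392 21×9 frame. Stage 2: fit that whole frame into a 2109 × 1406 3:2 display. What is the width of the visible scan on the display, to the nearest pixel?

1808 px

Univisium 2:1 in 3248×1392: fills the height, so the scan is 2784.00 × 1392.00.
Second fit — the 21×9 canvas into 2109×1406 spans the width: 2109.00 × 903.86 (×0.6493 from 3248×1392).
So the scan's width is 2784.00 × 0.6493 ≈ 1807.71.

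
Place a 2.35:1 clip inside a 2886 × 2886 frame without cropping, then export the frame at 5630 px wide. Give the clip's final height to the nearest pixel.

2396 px

Fitted into 2886×2886, the clip spans the width; its height is 2886 / 2.350 ≈ 1228.09 px.
Scaling 2886 → 5630 is ×1.9508, so the height becomes 1228.09 × 1.9508 ≈ 2395.74 px.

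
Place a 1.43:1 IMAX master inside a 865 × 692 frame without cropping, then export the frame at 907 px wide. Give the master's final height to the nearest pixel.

Fitted into 865×692, the master spans the width; its height is 865 / 1.430 ≈ 604.90 px.
Scaling 865 → 907 is ×1.0486, so the height becomes 604.90 × 1.0486 ≈ 634.27 px.

634 px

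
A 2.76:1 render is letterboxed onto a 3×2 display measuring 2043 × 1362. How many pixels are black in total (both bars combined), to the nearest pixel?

2.76:1 is wider than 3×2, so it spans the full width.
That makes the image 740.2174 px tall (2043 / 2.760).
Black = 1362 − 740.2174 = 621.7826 px.
Across the 2043-px span: 621.7826 × 2043 ≈ 1270302 px.

1270302 pixels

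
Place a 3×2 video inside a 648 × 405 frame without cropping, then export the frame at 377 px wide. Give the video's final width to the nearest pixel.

Fitted into 648×405, the video spans the height; its width is 405 × 3/2 ≈ 607.50 px.
The frame scales by 377/648 = 0.5818; 607.50 × 0.5818 ≈ 353.44 px.

353 px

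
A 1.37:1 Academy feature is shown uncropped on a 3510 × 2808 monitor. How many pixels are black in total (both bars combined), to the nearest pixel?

863306 pixels

1.37:1 Academy (1.370) > 5:4 (1.250), so the feature fills the width.
That makes the image 2562.0438 px tall (3510 / 1.370).
2808 − 2562.0438 = 245.9562 px of bars.
Bar area = 245.9562 × 3510 ≈ 863306 px.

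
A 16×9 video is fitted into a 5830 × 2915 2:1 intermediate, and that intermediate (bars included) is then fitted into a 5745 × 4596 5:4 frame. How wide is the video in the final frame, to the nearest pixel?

First fit — 16×9 into 5830×2915 spans the height: 5182.22 × 2915.00.
2:1 in 5745×4596: fills the width, so the intermediate becomes 5745.00 × 2872.50 — a scale of ×0.9854.
So the video's width is 5182.22 × 0.9854 ≈ 5106.67.

5107 px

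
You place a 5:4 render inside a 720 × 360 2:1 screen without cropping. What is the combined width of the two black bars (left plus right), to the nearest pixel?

Since 1.250 < 2.000, the render is height-limited.
Content width = 360 × 5/4 ≈ 450.00 px.
Leftover width: 720 − 450.00 = 270.00 px.

270 px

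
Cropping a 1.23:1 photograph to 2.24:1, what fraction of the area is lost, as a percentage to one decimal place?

2.24:1 is wider than 1.23:1, so the crop keeps the full width and trims the height.
Fraction kept = (1.230)/(2.240) ≈ 54.91%, so 45.09% is lost.

45.1%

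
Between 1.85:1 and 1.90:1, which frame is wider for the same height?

1.85 and 1.9; 1.9 > 1.85.

1.90:1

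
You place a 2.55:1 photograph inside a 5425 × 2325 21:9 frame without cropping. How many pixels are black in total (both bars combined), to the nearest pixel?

1071703 pixels

2.55:1 (2.550) > 21:9 (2.333), so the photograph fills the width.
The photograph is 5425 / 2.550 ≈ 2127.4510 px tall.
Black = 2325 − 2127.4510 = 197.5490 px.
Bar area = 197.5490 × 5425 ≈ 1071703 px.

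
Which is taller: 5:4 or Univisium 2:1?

5:4 = 1.25 and Univisium 2:1 = 2; 2 > 1.25. The smaller width-to-height ratio is the taller frame.

5:4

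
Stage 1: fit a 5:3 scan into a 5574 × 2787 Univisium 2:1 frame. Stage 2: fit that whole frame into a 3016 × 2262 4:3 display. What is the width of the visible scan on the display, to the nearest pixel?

First fit — 5:3 into 5574×2787 spans the height: 4645.00 × 2787.00.
Univisium 2:1 in 3016×2262: fills the width, so the intermediate becomes 3016.00 × 1508.00 — a scale of ×0.5411.
The scan scales with it: width 4645.00 × 0.5411 ≈ 2513.33.

2513 px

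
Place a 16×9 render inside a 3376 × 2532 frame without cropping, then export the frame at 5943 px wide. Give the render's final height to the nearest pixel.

Fitted into 3376×2532, the render spans the width; its height is 3376 × 9/16 ≈ 1899.00 px.
Resizing to 5943 px wide multiplies everything by 1.7604: 1899.00 → 3342.94 px.

3343 px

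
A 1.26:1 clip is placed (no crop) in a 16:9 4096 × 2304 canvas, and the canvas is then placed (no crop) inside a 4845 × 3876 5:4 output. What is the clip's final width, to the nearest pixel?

3434 px

Inside the 4096×2304 canvas the clip is height-limited at 2903.04 × 2304.00.
16:9 in 4845×3876: fills the width, so the intermediate becomes 4845.00 × 2725.31 — a scale of ×1.1829.
Applying the same ×1.1829: 2903.04 → 3433.89.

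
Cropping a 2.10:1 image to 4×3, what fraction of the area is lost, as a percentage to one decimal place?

36.5%

4×3 is narrower than 2.10:1, so the crop keeps the full height and trims the width.
(1.333)/(2.100) ≈ 0.635 of the area survives, leaving 36.51% discarded.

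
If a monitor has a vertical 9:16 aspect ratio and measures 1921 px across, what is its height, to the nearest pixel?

Height = 1921 / 9 × 16 = 3415.11.

3415 px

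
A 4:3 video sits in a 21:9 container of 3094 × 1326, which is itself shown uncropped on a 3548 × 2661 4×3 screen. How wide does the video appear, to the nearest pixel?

First fit — 4:3 into 3094×1326 spans the height: 1768.00 × 1326.00.
The 21:9 canvas is width-limited in 3548×2661, giving 3548.00 × 1520.57; scale factor 1.1467.
The video scales with it: width 1768.00 × 1.1467 ≈ 2027.43.

2027 px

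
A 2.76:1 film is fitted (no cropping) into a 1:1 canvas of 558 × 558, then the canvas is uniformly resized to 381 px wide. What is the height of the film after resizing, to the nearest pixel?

138 px

At 558×558 the film is width-limited, so height = 558 / 2.760 ≈ 202.17 px.
The frame scales by 381/558 = 0.6828; 202.17 × 0.6828 ≈ 138.04 px.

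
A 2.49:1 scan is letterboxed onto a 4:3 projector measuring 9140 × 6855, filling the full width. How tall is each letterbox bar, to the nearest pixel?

The scan is 9140 / 2.490 ≈ 3670.68 px tall.
Leftover height: 6855 − 3670.68 = 3184.32 px → 1592.16 each side.

1592 px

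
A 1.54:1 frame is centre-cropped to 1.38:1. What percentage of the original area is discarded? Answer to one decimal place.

Going from 1.54:1 to 1.38:1 means cutting width while keeping height.
Area ratio = (1.380)/(1.540) = 89.61%; the remaining 10.39% is cropped out.

10.4%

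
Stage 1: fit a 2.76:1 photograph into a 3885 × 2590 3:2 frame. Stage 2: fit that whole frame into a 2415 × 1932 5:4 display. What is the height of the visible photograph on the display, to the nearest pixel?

2.76:1 in 3885×2590: fills the width, so the photograph is 3885.00 × 1407.61.
Second fit — the 3:2 canvas into 2415×1932 spans the width: 2415.00 × 1610.00 (×0.6216 from 3885×2590).
The photograph scales with it: height 1407.61 × 0.6216 ≈ 875.00.

875 px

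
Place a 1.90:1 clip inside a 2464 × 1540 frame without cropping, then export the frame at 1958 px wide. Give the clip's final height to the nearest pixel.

In the 2464×1540 frame the clip fills the width: height = 2464 / 1.900 ≈ 1296.84 px.
The frame scales by 1958/2464 = 0.7946; 1296.84 × 0.7946 ≈ 1030.53 px.

1031 px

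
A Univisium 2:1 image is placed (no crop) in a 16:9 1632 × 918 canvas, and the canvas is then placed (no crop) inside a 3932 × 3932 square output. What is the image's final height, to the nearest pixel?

1966 px

Inside the 1632×918 canvas the image is width-limited at 1632.00 × 816.00.
Second fit — the 16:9 canvas into 3932×3932 spans the width: 3932.00 × 2211.75 (×2.4093 from 1632×918).
The image scales with it: height 816.00 × 2.4093 ≈ 1966.00.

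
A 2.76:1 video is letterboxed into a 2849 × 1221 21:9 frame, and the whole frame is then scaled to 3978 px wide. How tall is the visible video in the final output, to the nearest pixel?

Fitted into 2849×1221, the video spans the width; its height is 2849 / 2.760 ≈ 1032.25 px.
The frame scales by 3978/2849 = 1.3963; 1032.25 × 1.3963 ≈ 1441.30 px.

1441 px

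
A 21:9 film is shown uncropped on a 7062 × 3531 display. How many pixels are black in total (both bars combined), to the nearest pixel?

3562275 pixels

Since 2.333 > 2.000, the film is width-limited.
That makes the image 3026.5714 px tall (7062 × 9/21).
Leftover height: 3531 − 3026.5714 = 504.4286 px.
Across the 7062-px span: 504.4286 × 7062 ≈ 3562275 px.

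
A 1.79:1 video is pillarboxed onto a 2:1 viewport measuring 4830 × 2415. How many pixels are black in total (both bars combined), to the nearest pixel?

Since 1.790 < 2.000, the video is height-limited.
The video is 2415 × 1.790 ≈ 4322.8500 px wide.
4830 − 4322.8500 = 507.1500 px of bars.
Across the 2415-px span: 507.1500 × 2415 ≈ 1224767 px.

1224767 pixels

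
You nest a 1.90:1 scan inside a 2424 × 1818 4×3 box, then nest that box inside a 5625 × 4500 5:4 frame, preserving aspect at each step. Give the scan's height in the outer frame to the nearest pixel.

2961 px

1.90:1 in 2424×1818: fills the width, so the scan is 2424.00 × 1275.79.
Second fit — the 4×3 canvas into 5625×4500 spans the width: 5625.00 × 4218.75 (×2.3205 from 2424×1818).
Applying the same ×2.3205: 1275.79 → 2960.53.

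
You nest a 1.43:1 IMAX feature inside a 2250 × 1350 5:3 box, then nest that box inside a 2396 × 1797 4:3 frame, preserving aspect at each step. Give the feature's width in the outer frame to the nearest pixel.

2056 px

1.43:1 IMAX in 2250×1350: fills the height, so the feature is 1930.50 × 1350.00.
Second fit — the 5:3 canvas into 2396×1797 spans the width: 2396.00 × 1437.60 (×1.0649 from 2250×1350).
So the feature's width is 1930.50 × 1.0649 ≈ 2055.77.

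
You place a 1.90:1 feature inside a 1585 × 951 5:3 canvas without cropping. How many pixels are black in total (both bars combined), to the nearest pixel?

185111 pixels

1.90:1 (1.900) > 5:3 (1.667), so the feature fills the width.
Content height = 1585 / 1.900 ≈ 834.2105 px.
Leftover height: 951 − 834.2105 = 116.7895 px.
Bar area = 116.7895 × 1585 ≈ 185111 px.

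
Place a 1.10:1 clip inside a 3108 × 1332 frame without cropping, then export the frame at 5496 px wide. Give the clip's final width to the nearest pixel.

2591 px

At 3108×1332 the clip is height-limited, so width = 1332 × 1.100 ≈ 1465.20 px.
The frame scales by 5496/3108 = 1.7683; 1465.20 × 1.7683 ≈ 2590.97 px.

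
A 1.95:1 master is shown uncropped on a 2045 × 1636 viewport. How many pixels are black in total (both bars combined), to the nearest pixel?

1200992 pixels

1.95:1 is wider than 5:4, so it spans the full width.
That makes the image 1048.7179 px tall (2045 / 1.950).
1636 − 1048.7179 = 587.2821 px of bars.
That's 587.2821 × 2045 ≈ 1200992 black pixels.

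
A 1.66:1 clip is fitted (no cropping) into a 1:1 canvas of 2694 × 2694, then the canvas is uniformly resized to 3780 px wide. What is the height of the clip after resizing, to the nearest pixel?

2277 px

In the 2694×2694 frame the clip fills the width: height = 2694 / 1.660 ≈ 1622.89 px.
Resizing to 3780 px wide multiplies everything by 1.4031: 1622.89 → 2277.11 px.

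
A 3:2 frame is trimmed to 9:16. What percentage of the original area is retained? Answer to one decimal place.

37.5%

The height stays; only width is cut (since 9:16 is narrower than 3:2).
(0.562)/(1.500) ≈ 0.375 of the area survives.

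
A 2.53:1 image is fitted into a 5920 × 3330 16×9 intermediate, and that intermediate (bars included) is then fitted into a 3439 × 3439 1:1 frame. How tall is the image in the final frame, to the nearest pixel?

2.53:1 in 5920×3330: fills the width, so the image is 5920.00 × 2339.92.
Second fit — the 16×9 canvas into 3439×3439 spans the width: 3439.00 × 1934.44 (×0.5809 from 5920×3330).
So the image's height is 2339.92 × 0.5809 ≈ 1359.29.

1359 px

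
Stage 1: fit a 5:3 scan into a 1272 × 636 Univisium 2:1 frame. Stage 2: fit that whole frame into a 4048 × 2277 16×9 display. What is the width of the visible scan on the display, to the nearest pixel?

3373 px

5:3 in 1272×636: fills the height, so the scan is 1060.00 × 636.00.
Second fit — the Univisium 2:1 canvas into 4048×2277 spans the width: 4048.00 × 2024.00 (×3.1824 from 1272×636).
So the scan's width is 1060.00 × 3.1824 ≈ 3373.33.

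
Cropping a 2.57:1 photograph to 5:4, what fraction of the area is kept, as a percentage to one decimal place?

Going from 2.57:1 to 5:4 means cutting width while keeping height.
Fraction kept = (1.250)/(2.570) ≈ 48.64%.

48.6%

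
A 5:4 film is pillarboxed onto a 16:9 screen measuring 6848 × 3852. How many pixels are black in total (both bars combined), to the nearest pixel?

7831116 pixels

5:4 (1.250) < 16:9 (1.778), so the film fills the height.
Content width = 3852 × 5/4 ≈ 4815.0000 px.
Leftover width: 6848 − 4815.0000 = 2033.0000 px.
Across the 3852-px span: 2033.0000 × 3852 ≈ 7831116 px.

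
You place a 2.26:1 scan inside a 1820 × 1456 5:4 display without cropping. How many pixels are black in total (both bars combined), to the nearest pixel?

Since 2.260 > 1.250, the scan is width-limited.
Content height = 1820 / 2.260 ≈ 805.3097 px.
Black = 1456 − 805.3097 = 650.6903 px.
Bar area = 650.6903 × 1820 ≈ 1184256 px.

1184256 pixels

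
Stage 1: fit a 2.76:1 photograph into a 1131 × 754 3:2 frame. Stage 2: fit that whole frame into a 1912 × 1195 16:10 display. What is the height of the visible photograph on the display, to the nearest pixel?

649 px

2.76:1 in 1131×754: fills the width, so the photograph is 1131.00 × 409.78.
3:2 in 1912×1195: fills the height, so the intermediate becomes 1792.50 × 1195.00 — a scale of ×1.5849.
The photograph scales with it: height 409.78 × 1.5849 ≈ 649.46.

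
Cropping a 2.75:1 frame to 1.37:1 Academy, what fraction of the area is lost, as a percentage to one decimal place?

50.2%

The height stays; only width is cut (since 1.37:1 Academy is narrower than 2.75:1).
(1.370)/(2.750) ≈ 0.498 of the area survives, leaving 50.18% discarded.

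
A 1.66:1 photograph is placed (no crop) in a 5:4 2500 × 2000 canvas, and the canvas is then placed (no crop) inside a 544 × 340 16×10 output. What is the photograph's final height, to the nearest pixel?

First fit — 1.66:1 into 2500×2000 spans the width: 2500.00 × 1506.02.
The 5:4 canvas is height-limited in 544×340, giving 425.00 × 340.00; scale factor 0.1700.
The photograph scales with it: height 1506.02 × 0.1700 ≈ 256.02.

256 px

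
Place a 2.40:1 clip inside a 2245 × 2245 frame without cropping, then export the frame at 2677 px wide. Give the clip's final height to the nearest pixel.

Fitted into 2245×2245, the clip spans the width; its height is 2245 / 2.400 ≈ 935.42 px.
Scaling 2245 → 2677 is ×1.1924, so the height becomes 935.42 × 1.1924 ≈ 1115.42 px.

1115 px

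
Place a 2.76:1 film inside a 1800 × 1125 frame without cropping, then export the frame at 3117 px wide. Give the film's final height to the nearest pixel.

1129 px

At 1800×1125 the film is width-limited, so height = 1800 / 2.760 ≈ 652.17 px.
Resizing to 3117 px wide multiplies everything by 1.7317: 652.17 → 1129.35 px.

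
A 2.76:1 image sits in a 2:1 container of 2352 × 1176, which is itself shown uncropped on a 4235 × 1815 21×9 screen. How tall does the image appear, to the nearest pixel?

Inside the 2352×1176 canvas the image is width-limited at 2352.00 × 852.17.
The 2:1 canvas is height-limited in 4235×1815, giving 3630.00 × 1815.00; scale factor 1.5434.
So the image's height is 852.17 × 1.5434 ≈ 1315.22.

1315 px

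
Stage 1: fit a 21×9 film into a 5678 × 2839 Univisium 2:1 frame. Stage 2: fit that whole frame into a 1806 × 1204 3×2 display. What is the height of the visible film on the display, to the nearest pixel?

First fit — 21×9 into 5678×2839 spans the width: 5678.00 × 2433.43.
The Univisium 2:1 canvas is width-limited in 1806×1204, giving 1806.00 × 903.00; scale factor 0.3181.
The film scales with it: height 2433.43 × 0.3181 ≈ 774.00.

774 px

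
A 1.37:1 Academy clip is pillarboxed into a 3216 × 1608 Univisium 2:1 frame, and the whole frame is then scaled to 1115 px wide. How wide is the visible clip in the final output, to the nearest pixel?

764 px

Fitted into 3216×1608, the clip spans the height; its width is 1608 × 1.370 ≈ 2202.96 px.
Resizing to 1115 px wide multiplies everything by 0.3467: 2202.96 → 763.77 px.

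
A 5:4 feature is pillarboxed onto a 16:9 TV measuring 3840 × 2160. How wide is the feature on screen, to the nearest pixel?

Since 1.250 < 1.778, the feature is height-limited.
Content width = 2160 × 5/4 ≈ 2700.00 px.

2700 px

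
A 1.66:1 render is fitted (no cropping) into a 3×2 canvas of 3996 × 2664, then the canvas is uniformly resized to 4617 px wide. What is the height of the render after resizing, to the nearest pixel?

2781 px

Fitted into 3996×2664, the render spans the width; its height is 3996 / 1.660 ≈ 2407.23 px.
Scaling 3996 → 4617 is ×1.1554, so the height becomes 2407.23 × 1.1554 ≈ 2781.33 px.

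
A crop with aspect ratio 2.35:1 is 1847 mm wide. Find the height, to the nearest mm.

786 mm

1847 / 2.350 = 785.96.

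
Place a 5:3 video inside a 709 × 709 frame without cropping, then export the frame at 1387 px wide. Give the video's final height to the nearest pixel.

832 px

At 709×709 the video is width-limited, so height = 709 × 3/5 ≈ 425.40 px.
Scaling 709 → 1387 is ×1.9563, so the height becomes 425.40 × 1.9563 ≈ 832.20 px.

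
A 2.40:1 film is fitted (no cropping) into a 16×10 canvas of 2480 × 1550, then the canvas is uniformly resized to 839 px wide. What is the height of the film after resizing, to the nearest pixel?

Fitted into 2480×1550, the film spans the width; its height is 2480 / 2.400 ≈ 1033.33 px.
Scaling 2480 → 839 is ×0.3383, so the height becomes 1033.33 × 0.3383 ≈ 349.58 px.

350 px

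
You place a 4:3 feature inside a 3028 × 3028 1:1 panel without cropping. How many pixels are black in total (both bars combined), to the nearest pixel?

2292196 pixels

Since 1.333 > 1.000, the feature is width-limited.
Content height = 3028 × 3/4 ≈ 2271.0000 px.
Black = 3028 − 2271.0000 = 757.0000 px.
Bar area = 757.0000 × 3028 ≈ 2292196 px.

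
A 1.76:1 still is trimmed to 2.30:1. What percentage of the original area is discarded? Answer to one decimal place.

The width stays; only height is cut (since 2.30:1 is wider than 1.76:1).
Fraction kept = (1.760)/(2.300) ≈ 76.52%, so 23.48% is lost.

23.5%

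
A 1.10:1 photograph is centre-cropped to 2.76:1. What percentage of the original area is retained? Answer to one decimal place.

39.9%

The width stays; only height is cut (since 2.76:1 is wider than 1.10:1).
Area ratio = (1.100)/(2.760) = 39.86% retained.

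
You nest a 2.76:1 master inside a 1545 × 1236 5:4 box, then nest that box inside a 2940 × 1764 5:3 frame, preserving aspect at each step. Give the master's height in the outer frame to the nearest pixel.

First fit — 2.76:1 into 1545×1236 spans the width: 1545.00 × 559.78.
5:4 in 2940×1764: fills the height, so the intermediate becomes 2205.00 × 1764.00 — a scale of ×1.4272.
So the master's height is 559.78 × 1.4272 ≈ 798.91.

799 px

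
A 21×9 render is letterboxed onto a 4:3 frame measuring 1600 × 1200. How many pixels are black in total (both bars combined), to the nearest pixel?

Since 2.333 > 1.333, the render is width-limited.
Content height = 1600 × 9/21 ≈ 685.7143 px.
Black = 1200 − 685.7143 = 514.2857 px.
That's 514.2857 × 1600 ≈ 822857 black pixels.

822857 pixels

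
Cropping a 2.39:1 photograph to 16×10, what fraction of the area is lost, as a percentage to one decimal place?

The height stays; only width is cut (since 16×10 is narrower than 2.39:1).
Fraction kept = (1.600)/(2.390) ≈ 66.95%, so 33.05% is lost.

33.1%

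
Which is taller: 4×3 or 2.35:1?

4×3

4×3 = 1.333 and 2.35; 2.35 > 1.333. The smaller width-to-height ratio is the taller frame.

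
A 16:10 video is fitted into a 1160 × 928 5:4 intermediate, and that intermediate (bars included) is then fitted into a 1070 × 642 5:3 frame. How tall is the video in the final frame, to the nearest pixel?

16:10 in 1160×928: fills the width, so the video is 1160.00 × 725.00.
Second fit — the 5:4 canvas into 1070×642 spans the height: 802.50 × 642.00 (×0.6918 from 1160×928).
So the video's height is 725.00 × 0.6918 ≈ 501.56.

502 px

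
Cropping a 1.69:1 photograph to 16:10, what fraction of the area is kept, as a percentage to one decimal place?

94.7%

The height stays; only width is cut (since 16:10 is narrower than 1.69:1).
Area ratio = (1.600)/(1.690) = 94.67% retained.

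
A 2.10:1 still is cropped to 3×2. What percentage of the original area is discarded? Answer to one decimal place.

The height stays; only width is cut (since 3×2 is narrower than 2.10:1).
(1.500)/(2.100) ≈ 0.714 of the area survives, leaving 28.57% discarded.

28.6%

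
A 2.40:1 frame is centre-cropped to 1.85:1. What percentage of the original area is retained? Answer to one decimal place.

77.1%

1.85:1 is narrower than 2.40:1, so the crop keeps the full height and trims the width.
Fraction kept = (1.850)/(2.400) ≈ 77.08%.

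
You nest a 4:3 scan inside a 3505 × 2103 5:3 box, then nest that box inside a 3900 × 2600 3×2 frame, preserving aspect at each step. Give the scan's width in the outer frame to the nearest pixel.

Inside the 3505×2103 canvas the scan is height-limited at 2804.00 × 2103.00.
5:3 in 3900×2600: fills the width, so the intermediate becomes 3900.00 × 2340.00 — a scale of ×1.1127.
The scan scales with it: width 2804.00 × 1.1127 ≈ 3120.00.

3120 px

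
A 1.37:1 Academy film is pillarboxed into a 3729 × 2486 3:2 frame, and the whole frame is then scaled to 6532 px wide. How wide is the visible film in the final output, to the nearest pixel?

At 3729×2486 the film is height-limited, so width = 2486 × 1.370 ≈ 3405.82 px.
The frame scales by 6532/3729 = 1.7517; 3405.82 × 1.7517 ≈ 5965.89 px.

5966 px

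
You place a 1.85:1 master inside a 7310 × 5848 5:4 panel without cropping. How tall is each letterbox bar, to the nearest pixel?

Since 1.850 > 1.250, the master is width-limited.
That makes the image 3951.35 px tall (7310 / 1.850).
Black = 5848 − 3951.35 = 1896.65 px, or 948.32 per bar.

948 px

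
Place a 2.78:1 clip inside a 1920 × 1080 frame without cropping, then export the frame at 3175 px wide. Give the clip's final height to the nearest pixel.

Fitted into 1920×1080, the clip spans the width; its height is 1920 / 2.780 ≈ 690.65 px.
The frame scales by 3175/1920 = 1.6536; 690.65 × 1.6536 ≈ 1142.09 px.

1142 px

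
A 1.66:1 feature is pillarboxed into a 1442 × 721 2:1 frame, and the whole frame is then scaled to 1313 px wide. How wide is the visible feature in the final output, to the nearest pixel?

1090 px

Fitted into 1442×721, the feature spans the height; its width is 721 × 1.660 ≈ 1196.86 px.
The frame scales by 1313/1442 = 0.9105; 1196.86 × 0.9105 ≈ 1089.79 px.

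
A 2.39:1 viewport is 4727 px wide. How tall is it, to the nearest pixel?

4727 / 2.390 = 1977.82.

1978 px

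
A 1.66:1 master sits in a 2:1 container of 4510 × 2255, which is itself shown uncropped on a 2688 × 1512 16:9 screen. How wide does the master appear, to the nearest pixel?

2231 px

Inside the 4510×2255 canvas the master is height-limited at 3743.30 × 2255.00.
The 2:1 canvas is width-limited in 2688×1512, giving 2688.00 × 1344.00; scale factor 0.5960.
So the master's width is 3743.30 × 0.5960 ≈ 2231.04.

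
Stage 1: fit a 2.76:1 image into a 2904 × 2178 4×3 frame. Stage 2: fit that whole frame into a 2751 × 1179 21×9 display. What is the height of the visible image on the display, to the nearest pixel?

570 px

2.76:1 in 2904×2178: fills the width, so the image is 2904.00 × 1052.17.
Second fit — the 4×3 canvas into 2751×1179 spans the height: 1572.00 × 1179.00 (×0.5413 from 2904×2178).
Applying the same ×0.5413: 1052.17 → 569.57.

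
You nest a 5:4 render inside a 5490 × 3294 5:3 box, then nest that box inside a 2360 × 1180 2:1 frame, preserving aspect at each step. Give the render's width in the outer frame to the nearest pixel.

Inside the 5490×3294 canvas the render is height-limited at 4117.50 × 3294.00.
Second fit — the 5:3 canvas into 2360×1180 spans the height: 1966.67 × 1180.00 (×0.3582 from 5490×3294).
The render scales with it: width 4117.50 × 0.3582 ≈ 1475.00.

1475 px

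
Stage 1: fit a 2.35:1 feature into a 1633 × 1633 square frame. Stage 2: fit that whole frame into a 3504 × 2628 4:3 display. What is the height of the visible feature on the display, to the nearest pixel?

1118 px

First fit — 2.35:1 into 1633×1633 spans the width: 1633.00 × 694.89.
square in 3504×2628: fills the height, so the intermediate becomes 2628.00 × 2628.00 — a scale of ×1.6093.
The feature scales with it: height 694.89 × 1.6093 ≈ 1118.30.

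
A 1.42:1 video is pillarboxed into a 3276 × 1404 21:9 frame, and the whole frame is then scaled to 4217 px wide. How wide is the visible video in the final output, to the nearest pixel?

Fitted into 3276×1404, the video spans the height; its width is 1404 × 1.420 ≈ 1993.68 px.
The frame scales by 4217/3276 = 1.2872; 1993.68 × 1.2872 ≈ 2566.35 px.

2566 px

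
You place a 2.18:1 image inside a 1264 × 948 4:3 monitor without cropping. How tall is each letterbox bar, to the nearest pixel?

2.18:1 is wider than 4:3, so it spans the full width.
That makes the image 579.82 px tall (1264 / 2.180).
Black = 948 − 579.82 = 368.18 px, or 184.09 per bar.

184 px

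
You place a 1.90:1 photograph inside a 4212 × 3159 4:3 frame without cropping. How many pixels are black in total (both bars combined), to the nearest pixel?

Since 1.900 > 1.333, the photograph is width-limited.
The photograph is 4212 / 1.900 ≈ 2216.8421 px tall.
Black = 3159 − 2216.8421 = 942.1579 px.
Across the 4212-px span: 942.1579 × 4212 ≈ 3968369 px.

3968369 pixels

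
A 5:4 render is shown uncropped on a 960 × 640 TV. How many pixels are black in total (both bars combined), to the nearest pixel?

102400 pixels

Since 1.250 < 1.500, the render is height-limited.
That makes the image 800.0000 px wide (640 × 5/4).
Leftover width: 960 − 800.0000 = 160.0000 px.
That's 160.0000 × 640 ≈ 102400 black pixels.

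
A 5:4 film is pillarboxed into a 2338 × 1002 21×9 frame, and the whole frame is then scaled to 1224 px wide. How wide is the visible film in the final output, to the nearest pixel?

In the 2338×1002 frame the film fills the height: width = 1002 × 5/4 ≈ 1252.50 px.
The frame scales by 1224/2338 = 0.5235; 1252.50 × 0.5235 ≈ 655.71 px.

656 px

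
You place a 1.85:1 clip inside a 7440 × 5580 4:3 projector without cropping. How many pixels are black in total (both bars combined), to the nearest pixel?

11594335 pixels

1.85:1 is wider than 4:3, so it spans the full width.
That makes the image 4021.6216 px tall (7440 / 1.850).
Black = 5580 − 4021.6216 = 1558.3784 px.
That's 1558.3784 × 7440 ≈ 11594335 black pixels.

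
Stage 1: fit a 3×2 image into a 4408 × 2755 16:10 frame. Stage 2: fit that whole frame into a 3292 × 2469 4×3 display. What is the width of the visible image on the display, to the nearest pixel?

3086 px

First fit — 3×2 into 4408×2755 spans the height: 4132.50 × 2755.00.
The 16:10 canvas is width-limited in 3292×2469, giving 3292.00 × 2057.50; scale factor 0.7468.
So the image's width is 4132.50 × 0.7468 ≈ 3086.25.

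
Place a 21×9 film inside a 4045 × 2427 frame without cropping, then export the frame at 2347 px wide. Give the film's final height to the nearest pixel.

1006 px

Fitted into 4045×2427, the film spans the width; its height is 4045 × 9/21 ≈ 1733.57 px.
Scaling 4045 → 2347 is ×0.5802, so the height becomes 1733.57 × 0.5802 ≈ 1005.86 px.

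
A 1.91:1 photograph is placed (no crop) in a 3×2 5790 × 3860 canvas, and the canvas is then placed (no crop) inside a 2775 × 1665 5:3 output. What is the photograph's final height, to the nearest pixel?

1308 px

1.91:1 in 5790×3860: fills the width, so the photograph is 5790.00 × 3031.41.
The 3×2 canvas is height-limited in 2775×1665, giving 2497.50 × 1665.00; scale factor 0.4313.
Applying the same ×0.4313: 3031.41 → 1307.59.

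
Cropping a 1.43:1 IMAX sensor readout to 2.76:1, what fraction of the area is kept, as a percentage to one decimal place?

2.76:1 is wider than 1.43:1 IMAX, so the crop keeps the full width and trims the height.
Fraction kept = (1.430)/(2.760) ≈ 51.81%.

51.8%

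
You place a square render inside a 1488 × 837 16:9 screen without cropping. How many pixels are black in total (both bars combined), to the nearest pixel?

544887 pixels

square (1.000) < 16:9 (1.778), so the render fills the height.
Content width = 837 × 1/1 ≈ 837.0000 px.
Black = 1488 − 837.0000 = 651.0000 px.
That's 651.0000 × 837 ≈ 544887 black pixels.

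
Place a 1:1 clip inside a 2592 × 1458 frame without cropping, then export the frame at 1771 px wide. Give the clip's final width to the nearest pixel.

Fitted into 2592×1458, the clip spans the height; its width is 1458 × 1/1 ≈ 1458.00 px.
The frame scales by 1771/2592 = 0.6833; 1458.00 × 0.6833 ≈ 996.19 px.

996 px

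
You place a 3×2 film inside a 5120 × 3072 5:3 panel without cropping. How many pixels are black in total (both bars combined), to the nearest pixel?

3×2 is narrower than 5:3, so it spans the full height.
Content width = 3072 × 3/2 ≈ 4608.0000 px.
Black = 5120 − 4608.0000 = 512.0000 px.
Across the 3072-px span: 512.0000 × 3072 ≈ 1572864 px.

1572864 pixels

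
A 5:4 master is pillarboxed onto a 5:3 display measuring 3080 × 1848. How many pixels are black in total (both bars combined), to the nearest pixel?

5:4 (1.250) < 5:3 (1.667), so the master fills the height.
That makes the image 2310.0000 px wide (1848 × 5/4).
3080 − 2310.0000 = 770.0000 px of bars.
That's 770.0000 × 1848 ≈ 1422960 black pixels.

1422960 pixels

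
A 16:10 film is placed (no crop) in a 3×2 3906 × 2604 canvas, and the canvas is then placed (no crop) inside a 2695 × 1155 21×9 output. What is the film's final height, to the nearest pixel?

16:10 in 3906×2604: fills the width, so the film is 3906.00 × 2441.25.
3×2 in 2695×1155: fills the height, so the intermediate becomes 1732.50 × 1155.00 — a scale of ×0.4435.
So the film's height is 2441.25 × 0.4435 ≈ 1082.81.

1083 px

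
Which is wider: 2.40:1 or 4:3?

2.4 and 4:3 = 1.333; 2.4 > 1.333.

2.40:1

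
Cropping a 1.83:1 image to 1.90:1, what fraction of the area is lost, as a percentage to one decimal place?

3.7%

The width stays; only height is cut (since 1.90:1 is wider than 1.83:1).
Area ratio = (1.830)/(1.900) = 96.32%; the remaining 3.68% is cropped out.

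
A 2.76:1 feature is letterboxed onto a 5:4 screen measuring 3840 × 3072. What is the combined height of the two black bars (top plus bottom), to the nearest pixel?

1681 px

2.76:1 (2.760) > 5:4 (1.250), so the feature fills the width.
Content height = 3840 / 2.760 ≈ 1391.30 px.
Leftover height: 3072 − 1391.30 = 1680.70 px.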